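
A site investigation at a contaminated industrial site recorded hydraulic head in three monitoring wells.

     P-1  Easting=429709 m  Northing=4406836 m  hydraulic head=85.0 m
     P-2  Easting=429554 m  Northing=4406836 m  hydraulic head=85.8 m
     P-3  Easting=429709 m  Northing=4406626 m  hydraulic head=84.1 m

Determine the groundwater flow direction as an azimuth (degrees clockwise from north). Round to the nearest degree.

∂h/∂x = (85.8 − 85.0) / (429554 − 429709) = -0.005161
∂h/∂y = (84.1 − 85.0) / (4406626 − 4406836) = +0.004286
Flow direction (−∇h) has components (+0.005161 E, -0.004286 N).
Azimuth = atan2(E, N) = atan2(+0.005161, -0.004286) = 129.7° ≈ 130°.

130°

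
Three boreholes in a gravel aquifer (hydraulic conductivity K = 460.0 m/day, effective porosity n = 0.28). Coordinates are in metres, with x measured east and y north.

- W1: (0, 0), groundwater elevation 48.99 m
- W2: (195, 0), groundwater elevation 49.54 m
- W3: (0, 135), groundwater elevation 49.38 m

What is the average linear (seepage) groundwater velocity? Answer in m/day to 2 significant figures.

∂h/∂x = (49.54 − 48.99) / (195 − 0) = +0.002821
∂h/∂y = (49.38 − 48.99) / (135 − 0) = +0.002889
|∇h| = √(0.002821² + 0.002889²) = 0.004038
Seepage velocity v = K·i/n = 460.0 × 0.004038 / 0.28 = 6.634 m/day.

6.6 m/day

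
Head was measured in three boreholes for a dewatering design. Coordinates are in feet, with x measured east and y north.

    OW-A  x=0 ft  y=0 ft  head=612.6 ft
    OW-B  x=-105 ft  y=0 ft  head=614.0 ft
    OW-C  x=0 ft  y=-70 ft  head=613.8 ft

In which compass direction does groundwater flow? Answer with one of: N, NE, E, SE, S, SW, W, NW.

∂h/∂x = (614.0 − 612.6) / (-105 − 0) = -0.01333
∂h/∂y = (613.8 − 612.6) / (-70 − 0) = -0.01714
Flow = −∇h = (+0.01333 east, +0.01714 north), which points northeast.

NE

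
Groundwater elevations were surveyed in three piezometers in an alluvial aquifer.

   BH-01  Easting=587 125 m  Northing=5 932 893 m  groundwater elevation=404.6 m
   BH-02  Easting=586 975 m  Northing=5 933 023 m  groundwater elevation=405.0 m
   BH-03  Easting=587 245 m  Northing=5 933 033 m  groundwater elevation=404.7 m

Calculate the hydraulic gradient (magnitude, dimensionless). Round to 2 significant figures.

0.0021

Three-point gradient (reference BH-01): Δ to BH-02 = (-150, 130, +0.4), Δ to BH-03 = (120, 140, +0.1).
∂h/∂x = -0.001175, ∂h/∂y = +0.001721 (det = -36600).
|∇h| = √(-0.001175² + 0.001721²) = 0.002084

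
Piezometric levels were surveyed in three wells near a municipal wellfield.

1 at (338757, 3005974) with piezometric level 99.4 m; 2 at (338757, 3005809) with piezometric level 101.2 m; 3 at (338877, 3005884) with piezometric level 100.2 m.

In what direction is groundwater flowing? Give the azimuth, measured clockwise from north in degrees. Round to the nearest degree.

008°

Three-point gradient (reference 1): Δ to 2 = (0, -165, +1.8), Δ to 3 = (120, -90, +0.8).
∂h/∂x = -0.001515, ∂h/∂y = -0.01091 (det = 19800).
Flow direction (−∇h) has components (+0.001515 E, +0.01091 N).
Azimuth = atan2(E, N) = atan2(+0.001515, +0.01091) = 7.9° ≈ 008°.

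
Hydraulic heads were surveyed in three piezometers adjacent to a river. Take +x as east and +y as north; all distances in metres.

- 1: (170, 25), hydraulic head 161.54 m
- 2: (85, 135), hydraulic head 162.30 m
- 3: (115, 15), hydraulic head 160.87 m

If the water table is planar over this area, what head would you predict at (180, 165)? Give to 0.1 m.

163.6 m

With h = a·x + b·y + c and 1 as origin, the differences give:
  (-85)·a + 110·b = +0.76
  (-55)·a + (-10)·b = -0.67
Eliminate b (×(-10) and ×110, subtract): 6900·a = 66.100 → a = ∂h/∂x = +0.009580
Back-substitute: b = ∂h/∂y = +0.01431.
h(180, 165) = 161.54 + (+0.009580)·(10) + (+0.01431)·(140) = 161.54 +0.096 +2.004 = 163.639 m.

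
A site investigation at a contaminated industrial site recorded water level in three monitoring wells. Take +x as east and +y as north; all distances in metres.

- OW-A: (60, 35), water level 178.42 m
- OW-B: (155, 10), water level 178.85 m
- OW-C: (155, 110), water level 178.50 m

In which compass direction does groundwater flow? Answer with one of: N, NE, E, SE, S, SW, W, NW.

Taking OW-A as reference: OW-B−OW-A = (95, -25, +0.43); OW-C−OW-A = (95, 75, +0.08).
Solve a·Δx + b·Δy = Δh: det = 95·75 − 95·(-25) = 9500.
∂h/∂x = [(+0.43)·75 − (+0.08)·(-25)] / 9500 = +0.003605
∂h/∂y = [95·(+0.08) − 95·(+0.43)] / 9500 = -0.003500
Flow = −∇h = (-0.003605 east, +0.003500 north), which points northwest.

NW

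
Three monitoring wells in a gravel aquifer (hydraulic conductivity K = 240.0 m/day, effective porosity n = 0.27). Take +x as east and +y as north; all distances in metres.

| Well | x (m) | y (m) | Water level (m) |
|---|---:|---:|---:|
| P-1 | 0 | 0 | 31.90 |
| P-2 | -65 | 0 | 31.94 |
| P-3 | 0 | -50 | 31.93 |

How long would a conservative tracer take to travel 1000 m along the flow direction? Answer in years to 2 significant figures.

3.6 years

∂h/∂x = (31.94 − 31.90) / (-65 − 0) = -0.0006154
∂h/∂y = (31.93 − 31.90) / (-50 − 0) = -0.0006000
|∇h| = √(-0.0006154² + -0.0006000²) = 0.0008595
Seepage velocity v = K·i/n = 240.0 × 0.0008595 / 0.27 = 0.764 m/day.
t = 1000 / 0.764 = 1309 days = 3.58 years.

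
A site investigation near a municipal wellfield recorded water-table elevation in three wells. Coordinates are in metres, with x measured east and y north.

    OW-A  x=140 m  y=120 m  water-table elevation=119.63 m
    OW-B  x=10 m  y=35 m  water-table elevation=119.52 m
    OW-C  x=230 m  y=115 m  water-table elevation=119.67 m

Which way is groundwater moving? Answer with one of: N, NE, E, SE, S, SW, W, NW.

SW

With h = a·x + b·y + c and OW-A as origin, the differences give:
  (-130)·a + (-85)·b = -0.11
  90·a + (-5)·b = +0.04
Eliminate b (×(-5) and ×(-85), subtract): 8300·a = 3.950 → a = ∂h/∂x = +0.0004759
Back-substitute: b = ∂h/∂y = +0.0005663.
Flow = −∇h = (-0.0004759 east, -0.0005663 north), which points southwest.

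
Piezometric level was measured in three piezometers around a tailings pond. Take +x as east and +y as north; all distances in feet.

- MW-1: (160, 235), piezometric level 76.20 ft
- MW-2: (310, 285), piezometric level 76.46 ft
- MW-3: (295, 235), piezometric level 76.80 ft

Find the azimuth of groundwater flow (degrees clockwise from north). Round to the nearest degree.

With h = a·x + b·y + c and MW-1 as origin, the differences give:
  150·a + 50·b = +0.26
  135·a + 0·b = +0.60
Eliminate b (×0 and ×50, subtract): -6750·a = -30.000 → a = ∂h/∂x = +0.004444
Back-substitute: b = ∂h/∂y = -0.008133.
Flow direction (−∇h) has components (-0.004444 E, +0.008133 N).
Azimuth = atan2(E, N) = atan2(-0.004444, +0.008133) = 331.3° ≈ 331°.

331°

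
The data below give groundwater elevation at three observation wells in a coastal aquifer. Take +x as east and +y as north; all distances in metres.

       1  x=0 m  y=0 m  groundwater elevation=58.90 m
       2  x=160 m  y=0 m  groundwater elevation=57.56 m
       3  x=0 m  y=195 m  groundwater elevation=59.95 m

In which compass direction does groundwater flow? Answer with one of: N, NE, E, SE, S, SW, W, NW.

∂h/∂x = (57.56 − 58.90) / (160 − 0) = -0.008375
∂h/∂y = (59.95 − 58.90) / (195 − 0) = +0.005385
Flow = −∇h = (+0.008375 east, -0.005385 north), which points southeast.

SE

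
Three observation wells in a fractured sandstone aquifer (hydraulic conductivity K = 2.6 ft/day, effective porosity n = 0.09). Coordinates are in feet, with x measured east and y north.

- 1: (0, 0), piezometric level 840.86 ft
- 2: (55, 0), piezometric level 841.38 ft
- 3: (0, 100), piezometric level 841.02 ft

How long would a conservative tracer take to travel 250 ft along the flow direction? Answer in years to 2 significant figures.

∂h/∂x = (841.38 − 840.86) / (55 − 0) = +0.009455
∂h/∂y = (841.02 − 840.86) / (100 − 0) = +0.001600
|∇h| = √(0.009455² + 0.001600²) = 0.009589
Seepage velocity v = K·i/n = 2.6 × 0.009589 / 0.09 = 0.277 ft/day.
t = 250 / 0.277 = 902.5 days = 2.47 years.

2.5 years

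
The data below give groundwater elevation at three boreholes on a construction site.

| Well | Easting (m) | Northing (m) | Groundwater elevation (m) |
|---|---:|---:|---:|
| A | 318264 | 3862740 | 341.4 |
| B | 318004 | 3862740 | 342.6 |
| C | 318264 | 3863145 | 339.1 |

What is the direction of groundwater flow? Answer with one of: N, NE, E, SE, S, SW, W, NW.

∂h/∂x = (342.6 − 341.4) / (318004 − 318264) = -0.004615
∂h/∂y = (339.1 − 341.4) / (3863145 − 3862740) = -0.005679
Flow = −∇h = (+0.004615 east, +0.005679 north), which points northeast.

NE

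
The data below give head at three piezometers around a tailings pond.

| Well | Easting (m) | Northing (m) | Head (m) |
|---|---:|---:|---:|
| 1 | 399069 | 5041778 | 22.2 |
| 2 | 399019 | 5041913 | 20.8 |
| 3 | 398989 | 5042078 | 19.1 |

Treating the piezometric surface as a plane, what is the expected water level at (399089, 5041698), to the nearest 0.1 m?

With h = a·x + b·y + c and 1 as origin, the differences give:
  (-50)·a + 135·b = -1.4
  (-80)·a + 300·b = -3.1
Eliminate b (×300 and ×135, subtract): -4200·a = -1.50 → a = ∂h/∂x = +0.0003571
Back-substitute: b = ∂h/∂y = -0.01024.
h(399089, 5041698) = 22.2 + (+0.0003571)·(20) + (-0.01024)·(-80) = 22.2 +0.007 +0.819 = 23.026 m.

23.0 m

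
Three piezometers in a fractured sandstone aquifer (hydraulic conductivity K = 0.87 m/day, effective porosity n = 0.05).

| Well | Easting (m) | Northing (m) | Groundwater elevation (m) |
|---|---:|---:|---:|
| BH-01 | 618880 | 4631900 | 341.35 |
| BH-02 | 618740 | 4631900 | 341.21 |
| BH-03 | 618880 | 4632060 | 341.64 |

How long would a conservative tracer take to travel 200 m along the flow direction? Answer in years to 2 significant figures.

∂h/∂x = (341.21 − 341.35) / (618740 − 618880) = +0.001000
∂h/∂y = (341.64 − 341.35) / (4632060 − 4631900) = +0.001812
|∇h| = √(0.001000² + 0.001812²) = 0.00207
Seepage velocity v = K·i/n = 0.87 × 0.00207 / 0.05 = 0.03602 m/day.
t = 200 / 0.03602 = 5552 days = 15.2 years.

15 years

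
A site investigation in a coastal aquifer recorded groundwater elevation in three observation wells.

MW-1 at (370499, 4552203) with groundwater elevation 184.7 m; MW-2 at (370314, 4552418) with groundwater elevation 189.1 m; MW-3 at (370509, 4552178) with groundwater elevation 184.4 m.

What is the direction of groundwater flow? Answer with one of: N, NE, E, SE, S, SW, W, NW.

With h = a·x + b·y + c and MW-1 as origin, the differences give:
  (-185)·a + 215·b = +4.4
  10·a + (-25)·b = -0.3
Eliminate b (×(-25) and ×215, subtract): 2475·a = -45.50 → a = ∂h/∂x = -0.01838
Back-substitute: b = ∂h/∂y = +0.004646.
Flow = −∇h = (+0.01838 east, -0.004646 north), which points east.

E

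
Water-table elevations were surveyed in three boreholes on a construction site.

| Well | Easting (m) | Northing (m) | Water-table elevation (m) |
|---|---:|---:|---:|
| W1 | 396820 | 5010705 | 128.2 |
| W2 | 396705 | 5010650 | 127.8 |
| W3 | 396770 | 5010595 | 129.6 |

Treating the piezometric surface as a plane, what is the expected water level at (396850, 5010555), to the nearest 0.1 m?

131.3 m

Taking W1 as reference: W2−W1 = (-115, -55, -0.4); W3−W1 = (-50, -110, +1.4).
Solve a·Δx + b·Δy = Δh: det = (-115)·(-110) − (-50)·(-55) = 9900.
∂h/∂x = [(-0.4)·(-110) − (+1.4)·(-55)] / 9900 = +0.01222
∂h/∂y = [(-115)·(+1.4) − (-50)·(-0.4)] / 9900 = -0.01828
h(396850, 5010555) = 128.2 + (+0.01222)·(30) + (-0.01828)·(-150) = 128.2 +0.367 +2.742 = 131.309 m.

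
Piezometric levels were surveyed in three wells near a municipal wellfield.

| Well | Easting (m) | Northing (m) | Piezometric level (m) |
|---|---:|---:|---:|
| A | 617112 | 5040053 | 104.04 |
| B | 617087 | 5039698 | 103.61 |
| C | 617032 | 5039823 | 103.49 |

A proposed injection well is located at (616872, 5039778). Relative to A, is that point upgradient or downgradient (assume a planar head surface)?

downgradient

Taking A as reference: B−A = (-25, -355, -0.43); C−A = (-80, -230, -0.55).
Solve a·Δx + b·Δy = Δh: det = (-25)·(-230) − (-80)·(-355) = -22650.
∂h/∂x = [(-0.43)·(-230) − (-0.55)·(-355)] / -22650 = +0.004254
∂h/∂y = [(-25)·(-0.55) − (-80)·(-0.43)] / -22650 = +0.0009117
Head at (616872, 5039778) = 104.04 + (+0.004254)·(-240) + (+0.0009117)·(-275) = 102.77 m.
That is lower than the 104.04 m at A, so the point is downgradient.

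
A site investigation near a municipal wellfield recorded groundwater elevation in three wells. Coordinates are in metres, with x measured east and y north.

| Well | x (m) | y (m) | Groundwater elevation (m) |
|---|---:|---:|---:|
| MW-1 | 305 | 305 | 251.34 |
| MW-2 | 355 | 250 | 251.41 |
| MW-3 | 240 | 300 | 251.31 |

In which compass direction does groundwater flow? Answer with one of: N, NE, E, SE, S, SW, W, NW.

Differences from MW-1: to MW-2 (Δx, Δy, Δh) = (50, -55, +0.07); to MW-3 = (-65, -5, -0.03).
Determinant of the coordinate differences = 50·(-5) − (-65)·(-55) = -3825.
∂h/∂x = [(+0.07)·(-5) − (-0.03)·(-55)] / -3825 = +0.0005229
∂h/∂y = [50·(-0.03) − (-65)·(+0.07)] / -3825 = -0.0007974
Flow = −∇h = (-0.0005229 east, +0.0007974 north), which points northwest.

NW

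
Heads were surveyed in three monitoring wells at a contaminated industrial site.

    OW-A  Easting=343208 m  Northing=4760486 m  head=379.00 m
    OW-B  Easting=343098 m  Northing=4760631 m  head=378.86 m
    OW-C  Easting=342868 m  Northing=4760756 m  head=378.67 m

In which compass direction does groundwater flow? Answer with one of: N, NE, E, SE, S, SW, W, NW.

NW

Differences from OW-A: to OW-B (Δx, Δy, Δh) = (-110, 145, -0.14); to OW-C = (-340, 270, -0.33).
Determinant of the coordinate differences = (-110)·270 − (-340)·145 = 19600.
∂h/∂x = [(-0.14)·270 − (-0.33)·145] / 19600 = +0.0005128
∂h/∂y = [(-110)·(-0.33) − (-340)·(-0.14)] / 19600 = -0.0005765
Flow = −∇h = (-0.0005128 east, +0.0005765 north), which points northwest.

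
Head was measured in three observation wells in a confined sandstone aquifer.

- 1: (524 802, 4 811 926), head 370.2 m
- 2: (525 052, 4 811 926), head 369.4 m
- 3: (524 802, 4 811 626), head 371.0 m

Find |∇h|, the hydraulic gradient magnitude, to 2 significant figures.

∂h/∂x = (369.4 − 370.2) / (525052 − 524802) = -0.003200
∂h/∂y = (371.0 − 370.2) / (4811626 − 4811926) = -0.002667
|∇h| = √(-0.003200² + -0.002667²) = 0.004166

0.0042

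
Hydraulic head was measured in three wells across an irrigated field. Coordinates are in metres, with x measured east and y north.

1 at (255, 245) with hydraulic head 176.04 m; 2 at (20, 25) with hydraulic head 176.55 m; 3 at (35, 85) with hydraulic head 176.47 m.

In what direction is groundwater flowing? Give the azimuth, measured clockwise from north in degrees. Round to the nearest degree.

049°

Three-point gradient (reference 1): Δ to 2 = (-235, -220, +0.51), Δ to 3 = (-220, -160, +0.43).
∂h/∂x = -0.001204, ∂h/∂y = -0.001032 (det = -10800).
Flow direction (−∇h) has components (+0.001204 E, +0.001032 N).
Azimuth = atan2(E, N) = atan2(+0.001204, +0.001032) = 49.4° ≈ 049°.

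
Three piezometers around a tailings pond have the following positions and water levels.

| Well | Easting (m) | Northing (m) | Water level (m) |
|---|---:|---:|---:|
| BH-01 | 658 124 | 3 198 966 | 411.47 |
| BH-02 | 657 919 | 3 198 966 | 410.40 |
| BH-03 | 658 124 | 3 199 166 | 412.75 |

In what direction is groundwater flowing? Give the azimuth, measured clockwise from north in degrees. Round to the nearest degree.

219°

∂h/∂x = (410.40 − 411.47) / (657919 − 658124) = +0.005220
∂h/∂y = (412.75 − 411.47) / (3199166 − 3198966) = +0.006400
Flow direction (−∇h) has components (-0.005220 E, -0.006400 N).
Azimuth = atan2(E, N) = atan2(-0.005220, -0.006400) = 219.2° ≈ 219°.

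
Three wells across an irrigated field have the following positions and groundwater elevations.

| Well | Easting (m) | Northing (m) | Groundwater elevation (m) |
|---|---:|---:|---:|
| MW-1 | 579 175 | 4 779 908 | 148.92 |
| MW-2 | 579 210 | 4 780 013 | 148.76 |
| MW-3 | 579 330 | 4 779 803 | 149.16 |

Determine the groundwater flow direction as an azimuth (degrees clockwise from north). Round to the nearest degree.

Taking MW-1 as reference: MW-2−MW-1 = (35, 105, -0.16); MW-3−MW-1 = (155, -105, +0.24).
Solve a·Δx + b·Δy = Δh: det = 35·(-105) − 155·105 = -19950.
∂h/∂x = [(-0.16)·(-105) − (+0.24)·105] / -19950 = +0.0004211
∂h/∂y = [35·(+0.24) − 155·(-0.16)] / -19950 = -0.001664
Flow direction (−∇h) has components (-0.0004211 E, +0.001664 N).
Azimuth = atan2(E, N) = atan2(-0.0004211, +0.001664) = 345.8° ≈ 346°.

346°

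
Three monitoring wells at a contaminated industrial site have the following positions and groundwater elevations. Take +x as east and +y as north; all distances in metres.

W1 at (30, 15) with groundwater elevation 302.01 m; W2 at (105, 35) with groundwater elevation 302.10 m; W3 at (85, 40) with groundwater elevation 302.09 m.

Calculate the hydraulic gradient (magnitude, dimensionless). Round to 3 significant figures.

0.00159

With h = a·x + b·y + c and W1 as origin, the differences give:
  75·a + 20·b = +0.09
  55·a + 25·b = +0.08
Eliminate b (×25 and ×20, subtract): 775·a = 0.650 → a = ∂h/∂x = +0.0008387
Back-substitute: b = ∂h/∂y = +0.001355.
|∇h| = √(0.0008387² + 0.001355²) = 0.001594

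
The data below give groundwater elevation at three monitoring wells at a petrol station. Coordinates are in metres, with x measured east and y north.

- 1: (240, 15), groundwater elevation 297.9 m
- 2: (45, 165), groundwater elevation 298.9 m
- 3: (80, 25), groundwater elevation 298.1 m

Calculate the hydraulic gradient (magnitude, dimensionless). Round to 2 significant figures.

0.0056

With h = a·x + b·y + c and 1 as origin, the differences give:
  (-195)·a + 150·b = +1.0
  (-160)·a + 10·b = +0.2
Eliminate b (×10 and ×150, subtract): 22050·a = -20.00 → a = ∂h/∂x = -0.0009070
Back-substitute: b = ∂h/∂y = +0.005488.
|∇h| = √(-0.0009070² + 0.005488²) = 0.005562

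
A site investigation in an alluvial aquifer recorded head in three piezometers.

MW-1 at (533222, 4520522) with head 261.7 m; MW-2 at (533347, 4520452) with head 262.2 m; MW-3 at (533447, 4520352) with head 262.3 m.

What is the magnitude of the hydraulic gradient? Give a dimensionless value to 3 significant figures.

Three-point gradient (reference MW-1): Δ to MW-2 = (125, -70, +0.5), Δ to MW-3 = (225, -170, +0.6).
∂h/∂x = +0.007818, ∂h/∂y = +0.006818 (det = -5500).
|∇h| = √(0.007818² + 0.006818²) = 0.01037

0.0104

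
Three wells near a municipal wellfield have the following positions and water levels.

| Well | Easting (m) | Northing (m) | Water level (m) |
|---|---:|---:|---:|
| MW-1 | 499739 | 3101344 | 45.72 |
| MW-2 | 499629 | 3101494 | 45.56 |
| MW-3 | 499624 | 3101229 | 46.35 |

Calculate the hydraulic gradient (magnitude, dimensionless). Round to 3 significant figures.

With h = a·x + b·y + c and MW-1 as origin, the differences give:
  (-110)·a + 150·b = -0.16
  (-115)·a + (-115)·b = +0.63
Eliminate b (×(-115) and ×150, subtract): 29900·a = -76.100 → a = ∂h/∂x = -0.002545
Back-substitute: b = ∂h/∂y = -0.002933.
|∇h| = √(-0.002545² + -0.002933²) = 0.003883

0.00388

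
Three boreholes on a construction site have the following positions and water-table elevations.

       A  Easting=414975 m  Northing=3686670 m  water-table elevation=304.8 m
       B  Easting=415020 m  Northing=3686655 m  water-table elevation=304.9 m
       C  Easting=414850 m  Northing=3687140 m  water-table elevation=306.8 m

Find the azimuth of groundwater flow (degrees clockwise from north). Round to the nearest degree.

217°

With h = a·x + b·y + c and A as origin, the differences give:
  45·a + (-15)·b = +0.1
  (-125)·a + 470·b = +2.0
Eliminate b (×470 and ×(-15), subtract): 19275·a = 77.00 → a = ∂h/∂x = +0.003995
Back-substitute: b = ∂h/∂y = +0.005318.
Flow direction (−∇h) has components (-0.003995 E, -0.005318 N).
Azimuth = atan2(E, N) = atan2(-0.003995, -0.005318) = 216.9° ≈ 217°.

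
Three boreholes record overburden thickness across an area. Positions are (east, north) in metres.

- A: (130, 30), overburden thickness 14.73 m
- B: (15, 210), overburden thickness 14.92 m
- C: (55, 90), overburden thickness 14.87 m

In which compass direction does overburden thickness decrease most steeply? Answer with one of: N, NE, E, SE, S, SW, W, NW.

Three-point gradient (reference A): Δ to B = (-115, 180, +0.19), Δ to C = (-75, 60, +0.14).
∂d/∂x = -0.002091, ∂d/∂y = -0.0002803 (det = 6600).
Steepest decrease is along −∇f = (+0.002091 E, +0.0002803 N) → east.

E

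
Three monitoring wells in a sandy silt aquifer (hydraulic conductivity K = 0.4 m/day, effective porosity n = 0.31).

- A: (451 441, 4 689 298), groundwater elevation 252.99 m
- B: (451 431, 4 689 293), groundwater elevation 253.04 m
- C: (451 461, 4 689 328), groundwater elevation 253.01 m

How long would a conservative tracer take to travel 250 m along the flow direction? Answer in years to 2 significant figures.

With h = a·x + b·y + c and A as origin, the differences give:
  (-10)·a + (-5)·b = +0.05
  20·a + 30·b = +0.02
Eliminate b (×30 and ×(-5), subtract): -200·a = 1.600 → a = ∂h/∂x = -0.008000
Back-substitute: b = ∂h/∂y = +0.006000.
|∇h| = √(-0.008000² + 0.006000²) = 0.01
Seepage velocity v = K·i/n = 0.4 × 0.01 / 0.31 = 0.0129 m/day.
t = 250 / 0.0129 = 1.938e+04 days = 53.1 years.

53 years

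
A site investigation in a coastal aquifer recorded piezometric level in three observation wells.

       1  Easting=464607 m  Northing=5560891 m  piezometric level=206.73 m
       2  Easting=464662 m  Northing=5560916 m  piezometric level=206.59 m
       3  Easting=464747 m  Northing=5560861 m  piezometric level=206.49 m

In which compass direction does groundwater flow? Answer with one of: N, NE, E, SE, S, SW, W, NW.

Differences from 1: to 2 (Δx, Δy, Δh) = (55, 25, -0.14); to 3 = (140, -30, -0.24).
Determinant of the coordinate differences = 55·(-30) − 140·25 = -5150.
∂h/∂x = [(-0.14)·(-30) − (-0.24)·25] / -5150 = -0.001981
∂h/∂y = [55·(-0.24) − 140·(-0.14)] / -5150 = -0.001243
Flow = −∇h = (+0.001981 east, +0.001243 north), which points northeast.

NE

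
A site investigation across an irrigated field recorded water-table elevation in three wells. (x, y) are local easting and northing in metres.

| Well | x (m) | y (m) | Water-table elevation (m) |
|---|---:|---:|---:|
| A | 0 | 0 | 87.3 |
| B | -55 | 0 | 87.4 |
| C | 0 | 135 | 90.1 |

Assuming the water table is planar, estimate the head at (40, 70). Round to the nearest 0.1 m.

∂h/∂x = (87.4 − 87.3) / (-55 − 0) = -0.001818
∂h/∂y = (90.1 − 87.3) / (135 − 0) = +0.02074
h(40, 70) = 87.3 + (-0.001818)·(40) + (+0.02074)·(70) = 87.3 -0.073 +1.452 = 88.679 m.

88.7 m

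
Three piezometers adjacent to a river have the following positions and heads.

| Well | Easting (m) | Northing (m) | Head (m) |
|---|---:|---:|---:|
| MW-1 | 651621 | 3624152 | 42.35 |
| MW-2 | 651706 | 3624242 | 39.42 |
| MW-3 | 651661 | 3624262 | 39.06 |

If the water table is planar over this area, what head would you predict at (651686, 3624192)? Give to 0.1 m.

Three-point gradient (reference MW-1): Δ to MW-2 = (85, 90, -2.93), Δ to MW-3 = (40, 110, -3.29).
∂h/∂x = -0.004557, ∂h/∂y = -0.02825 (det = 5750).
h(651686, 3624192) = 42.35 + (-0.004557)·(65) + (-0.02825)·(40) = 42.35 -0.296 -1.130 = 40.924 m.

40.9 m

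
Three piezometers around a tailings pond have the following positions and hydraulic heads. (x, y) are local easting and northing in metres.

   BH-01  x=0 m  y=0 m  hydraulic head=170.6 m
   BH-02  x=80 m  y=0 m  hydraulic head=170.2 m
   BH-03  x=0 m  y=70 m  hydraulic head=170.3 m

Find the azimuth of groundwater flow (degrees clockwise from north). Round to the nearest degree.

049°

∂h/∂x = (170.2 − 170.6) / (80 − 0) = -0.005000
∂h/∂y = (170.3 − 170.6) / (70 − 0) = -0.004286
Flow direction (−∇h) has components (+0.005000 E, +0.004286 N).
Azimuth = atan2(E, N) = atan2(+0.005000, +0.004286) = 49.4° ≈ 049°.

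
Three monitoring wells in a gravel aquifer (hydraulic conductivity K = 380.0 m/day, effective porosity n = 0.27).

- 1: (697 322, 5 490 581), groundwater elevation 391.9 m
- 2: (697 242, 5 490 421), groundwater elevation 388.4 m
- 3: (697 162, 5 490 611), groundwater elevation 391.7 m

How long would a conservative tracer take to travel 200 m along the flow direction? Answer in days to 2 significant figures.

7.1 days

Differences from 1: to 2 (Δx, Δy, Δh) = (-80, -160, -3.5); to 3 = (-160, 30, -0.2).
Determinant of the coordinate differences = (-80)·30 − (-160)·(-160) = -28000.
∂h/∂x = [(-3.5)·30 − (-0.2)·(-160)] / -28000 = +0.004893
∂h/∂y = [(-80)·(-0.2) − (-160)·(-3.5)] / -28000 = +0.01943
|∇h| = √(0.004893² + 0.01943²) = 0.02004
Seepage velocity v = K·i/n = 380.0 × 0.02004 / 0.27 = 28.2 m/day.
t = 200 / 28.2 = 7.092 days.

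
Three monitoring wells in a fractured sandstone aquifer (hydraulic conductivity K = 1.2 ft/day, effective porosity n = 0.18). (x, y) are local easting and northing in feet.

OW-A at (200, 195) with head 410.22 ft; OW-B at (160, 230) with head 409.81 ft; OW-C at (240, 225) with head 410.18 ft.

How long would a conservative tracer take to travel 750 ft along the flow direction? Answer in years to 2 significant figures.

38 years

With h = a·x + b·y + c and OW-A as origin, the differences give:
  (-40)·a + 35·b = -0.41
  40·a + 30·b = -0.04
Eliminate b (×30 and ×35, subtract): -2600·a = -10.900 → a = ∂h/∂x = +0.004192
Back-substitute: b = ∂h/∂y = -0.006923.
|∇h| = √(0.004192² + -0.006923²) = 0.008093
Seepage velocity v = K·i/n = 1.2 × 0.008093 / 0.18 = 0.05395 ft/day.
t = 750 / 0.05395 = 1.39e+04 days = 38.1 years.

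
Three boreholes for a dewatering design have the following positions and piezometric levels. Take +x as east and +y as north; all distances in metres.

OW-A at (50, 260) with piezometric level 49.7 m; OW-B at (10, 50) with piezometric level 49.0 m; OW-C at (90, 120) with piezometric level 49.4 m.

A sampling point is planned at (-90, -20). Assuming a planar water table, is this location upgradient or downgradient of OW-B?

Differences from OW-A: to OW-B (Δx, Δy, Δh) = (-40, -210, -0.7); to OW-C = (40, -140, -0.3).
Determinant of the coordinate differences = (-40)·(-140) − 40·(-210) = 14000.
∂h/∂x = [(-0.7)·(-140) − (-0.3)·(-210)] / 14000 = +0.002500
∂h/∂y = [(-40)·(-0.3) − 40·(-0.7)] / 14000 = +0.002857
Head at (-90, -20) = 49.7 + (+0.002500)·(-140) + (+0.002857)·(-280) = 48.55 m.
That is lower than the 49.0 m at OW-B, so the point is downgradient.

downgradient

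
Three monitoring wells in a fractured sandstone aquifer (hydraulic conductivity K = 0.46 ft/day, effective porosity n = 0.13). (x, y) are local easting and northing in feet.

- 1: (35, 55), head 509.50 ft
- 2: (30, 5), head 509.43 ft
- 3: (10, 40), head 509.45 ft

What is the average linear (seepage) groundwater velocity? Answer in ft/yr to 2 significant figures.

2.3 ft/yr

With h = a·x + b·y + c and 1 as origin, the differences give:
  (-5)·a + (-50)·b = -0.07
  (-25)·a + (-15)·b = -0.05
Eliminate b (×(-15) and ×(-50), subtract): -1175·a = -1.450 → a = ∂h/∂x = +0.001234
Back-substitute: b = ∂h/∂y = +0.001277.
|∇h| = √(0.001234² + 0.001277²) = 0.001776
Seepage velocity v = K·i/n = 0.46 × 0.001776 / 0.13 = 0.006284 ft/day = 2.295 ft/yr.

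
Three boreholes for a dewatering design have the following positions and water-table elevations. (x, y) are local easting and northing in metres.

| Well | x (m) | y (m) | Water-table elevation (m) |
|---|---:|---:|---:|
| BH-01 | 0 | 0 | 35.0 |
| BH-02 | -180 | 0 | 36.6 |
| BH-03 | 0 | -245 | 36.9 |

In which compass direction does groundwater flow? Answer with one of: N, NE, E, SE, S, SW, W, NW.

∂h/∂x = (36.6 − 35.0) / (-180 − 0) = -0.008889
∂h/∂y = (36.9 − 35.0) / (-245 − 0) = -0.007755
Flow = −∇h = (+0.008889 east, +0.007755 north), which points northeast.

NE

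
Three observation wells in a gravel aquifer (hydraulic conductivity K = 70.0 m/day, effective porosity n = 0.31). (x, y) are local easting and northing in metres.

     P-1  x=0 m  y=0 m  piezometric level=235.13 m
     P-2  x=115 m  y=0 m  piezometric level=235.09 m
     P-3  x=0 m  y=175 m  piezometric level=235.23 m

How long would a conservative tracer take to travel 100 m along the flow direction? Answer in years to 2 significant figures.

1.8 years

∂h/∂x = (235.09 − 235.13) / (115 − 0) = -0.0003478
∂h/∂y = (235.23 − 235.13) / (175 − 0) = +0.0005714
|∇h| = √(-0.0003478² + 0.0005714²) = 0.0006689
Seepage velocity v = K·i/n = 70.0 × 0.0006689 / 0.31 = 0.151 m/day.
t = 100 / 0.151 = 662.3 days = 1.81 years.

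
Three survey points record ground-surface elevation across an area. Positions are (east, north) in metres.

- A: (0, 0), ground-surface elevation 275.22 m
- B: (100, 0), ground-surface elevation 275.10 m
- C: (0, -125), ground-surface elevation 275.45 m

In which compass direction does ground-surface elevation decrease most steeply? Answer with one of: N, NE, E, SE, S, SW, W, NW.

NE

∂z/∂x = (275.10 − 275.22) / (100 − 0) = -0.001200
∂z/∂y = (275.45 − 275.22) / (-125 − 0) = -0.001840
Steepest decrease is along −∇f = (+0.001200 E, +0.001840 N) → northeast.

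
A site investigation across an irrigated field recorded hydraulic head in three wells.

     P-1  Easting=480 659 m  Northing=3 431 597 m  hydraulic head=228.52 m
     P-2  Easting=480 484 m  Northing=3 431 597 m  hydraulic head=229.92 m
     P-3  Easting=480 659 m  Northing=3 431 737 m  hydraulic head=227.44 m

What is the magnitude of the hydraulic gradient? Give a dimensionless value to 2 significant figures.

∂h/∂x = (229.92 − 228.52) / (480484 − 480659) = -0.008000
∂h/∂y = (227.44 − 228.52) / (3431737 − 3431597) = -0.007714
|∇h| = √(-0.008000² + -0.007714²) = 0.01111

0.011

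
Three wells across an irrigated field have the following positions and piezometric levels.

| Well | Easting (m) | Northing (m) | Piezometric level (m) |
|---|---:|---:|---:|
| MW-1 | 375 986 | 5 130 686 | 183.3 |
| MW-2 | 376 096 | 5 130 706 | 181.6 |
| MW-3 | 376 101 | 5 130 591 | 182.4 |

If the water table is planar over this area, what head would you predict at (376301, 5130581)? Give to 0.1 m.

179.7 m

Differences from MW-1: to MW-2 (Δx, Δy, Δh) = (110, 20, -1.7); to MW-3 = (115, -95, -0.9).
Solve a·Δx + b·Δy = Δh: det = 110·(-95) − 115·20 = -12750.
∂h/∂x = [(-1.7)·(-95) − (-0.9)·20] / -12750 = -0.01408
∂h/∂y = [110·(-0.9) − 115·(-1.7)] / -12750 = -0.007569
h(376301, 5130581) = 183.3 + (-0.01408)·(315) + (-0.007569)·(-105) = 183.3 -4.435 +0.795 = 179.660 m.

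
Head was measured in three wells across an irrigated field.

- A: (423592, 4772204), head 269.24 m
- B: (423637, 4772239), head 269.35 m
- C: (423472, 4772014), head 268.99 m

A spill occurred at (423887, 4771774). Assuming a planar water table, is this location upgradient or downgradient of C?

upgradient

Three-point gradient (reference A): Δ to B = (45, 35, +0.11), Δ to C = (-120, -190, -0.25).
∂h/∂x = +0.002793, ∂h/∂y = -0.0004483 (det = -4350).
Head at (423887, 4771774) = 269.24 + (+0.002793)·(295) + (-0.0004483)·(-430) = 270.26 m.
That is higher than the 268.99 m at C, so the point is upgradient.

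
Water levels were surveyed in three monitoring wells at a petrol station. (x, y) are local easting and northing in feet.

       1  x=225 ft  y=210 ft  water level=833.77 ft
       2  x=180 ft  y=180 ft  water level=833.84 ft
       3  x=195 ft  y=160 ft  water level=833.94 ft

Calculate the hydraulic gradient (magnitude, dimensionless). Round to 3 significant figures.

0.00428

Taking 1 as reference: 2−1 = (-45, -30, +0.07); 3−1 = (-30, -50, +0.17).
Solve a·Δx + b·Δy = Δh: det = (-45)·(-50) − (-30)·(-30) = 1350.
∂h/∂x = [(+0.07)·(-50) − (+0.17)·(-30)] / 1350 = +0.001185
∂h/∂y = [(-45)·(+0.17) − (-30)·(+0.07)] / 1350 = -0.004111
|∇h| = √(0.001185² + -0.004111²) = 0.004278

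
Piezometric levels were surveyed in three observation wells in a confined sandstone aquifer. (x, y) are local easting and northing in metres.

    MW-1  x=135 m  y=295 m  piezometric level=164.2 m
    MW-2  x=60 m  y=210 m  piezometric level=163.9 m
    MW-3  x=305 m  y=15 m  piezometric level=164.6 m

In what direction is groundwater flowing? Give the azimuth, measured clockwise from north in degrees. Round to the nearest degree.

260°

Three-point gradient (reference MW-1): Δ to MW-2 = (-75, -85, -0.3), Δ to MW-3 = (170, -280, +0.4).
∂h/∂x = +0.003329, ∂h/∂y = +0.0005924 (det = 35450).
Flow direction (−∇h) has components (-0.003329 E, -0.0005924 N).
Azimuth = atan2(E, N) = atan2(-0.003329, -0.0005924) = 259.9° ≈ 260°.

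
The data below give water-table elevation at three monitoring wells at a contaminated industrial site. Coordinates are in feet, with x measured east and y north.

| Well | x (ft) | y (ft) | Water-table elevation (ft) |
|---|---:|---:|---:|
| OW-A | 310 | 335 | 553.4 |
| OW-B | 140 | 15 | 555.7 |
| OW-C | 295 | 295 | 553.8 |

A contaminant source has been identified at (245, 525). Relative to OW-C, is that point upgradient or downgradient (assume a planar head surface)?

downgradient

Differences from OW-A: to OW-B (Δx, Δy, Δh) = (-170, -320, +2.3); to OW-C = (-15, -40, +0.4).
Solve a·Δx + b·Δy = Δh: det = (-170)·(-40) − (-15)·(-320) = 2000.
∂h/∂x = [(+2.3)·(-40) − (+0.4)·(-320)] / 2000 = +0.01800
∂h/∂y = [(-170)·(+0.4) − (-15)·(+2.3)] / 2000 = -0.01675
Head at (245, 525) = 553.4 + (+0.01800)·(-65) + (-0.01675)·(190) = 549.05 ft.
That is lower than the 553.8 ft at OW-C, so the point is downgradient.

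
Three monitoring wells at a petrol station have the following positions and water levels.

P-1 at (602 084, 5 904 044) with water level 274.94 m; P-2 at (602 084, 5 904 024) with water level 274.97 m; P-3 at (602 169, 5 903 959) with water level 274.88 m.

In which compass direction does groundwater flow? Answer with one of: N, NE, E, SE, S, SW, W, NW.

NE

With h = a·x + b·y + c and P-1 as origin, the differences give:
  0·a + (-20)·b = +0.03
  85·a + (-85)·b = -0.06
Eliminate b (×(-85) and ×(-20), subtract): 1700·a = -3.750 → a = ∂h/∂x = -0.002206
Back-substitute: b = ∂h/∂y = -0.001500.
Flow = −∇h = (+0.002206 east, +0.001500 north), which points northeast.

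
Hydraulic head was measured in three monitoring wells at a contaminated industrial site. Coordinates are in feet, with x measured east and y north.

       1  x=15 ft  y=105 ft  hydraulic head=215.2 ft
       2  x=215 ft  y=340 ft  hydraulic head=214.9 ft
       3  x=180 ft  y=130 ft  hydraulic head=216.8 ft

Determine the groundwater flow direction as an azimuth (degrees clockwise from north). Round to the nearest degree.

Differences from 1: to 2 (Δx, Δy, Δh) = (200, 235, -0.3); to 3 = (165, 25, +1.6).
Determinant of the coordinate differences = 200·25 − 165·235 = -33775.
∂h/∂x = [(-0.3)·25 − (+1.6)·235] / -33775 = +0.01135
∂h/∂y = [200·(+1.6) − 165·(-0.3)] / -33775 = -0.01094
Flow direction (−∇h) has components (-0.01135 E, +0.01094 N).
Azimuth = atan2(E, N) = atan2(-0.01135, +0.01094) = 313.9° ≈ 314°.

314°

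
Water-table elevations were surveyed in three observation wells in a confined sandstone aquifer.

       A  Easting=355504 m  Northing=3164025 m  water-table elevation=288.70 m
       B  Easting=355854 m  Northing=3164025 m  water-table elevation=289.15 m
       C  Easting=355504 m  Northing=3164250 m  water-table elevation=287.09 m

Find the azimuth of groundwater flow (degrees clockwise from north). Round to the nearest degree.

∂h/∂x = (289.15 − 288.70) / (355854 − 355504) = +0.001286
∂h/∂y = (287.09 − 288.70) / (3164250 − 3164025) = -0.007156
Flow direction (−∇h) has components (-0.001286 E, +0.007156 N).
Azimuth = atan2(E, N) = atan2(-0.001286, +0.007156) = 349.8° ≈ 350°.

350°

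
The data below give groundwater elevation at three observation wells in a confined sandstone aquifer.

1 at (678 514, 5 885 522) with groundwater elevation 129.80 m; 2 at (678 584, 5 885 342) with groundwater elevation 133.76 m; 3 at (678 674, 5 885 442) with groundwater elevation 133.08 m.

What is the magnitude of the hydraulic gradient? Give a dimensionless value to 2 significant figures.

Differences from 1: to 2 (Δx, Δy, Δh) = (70, -180, +3.96); to 3 = (160, -80, +3.28).
Determinant of the coordinate differences = 70·(-80) − 160·(-180) = 23200.
∂h/∂x = [(+3.96)·(-80) − (+3.28)·(-180)] / 23200 = +0.01179
∂h/∂y = [70·(+3.28) − 160·(+3.96)] / 23200 = -0.01741
|∇h| = √(0.01179² + -0.01741²) = 0.02103

0.021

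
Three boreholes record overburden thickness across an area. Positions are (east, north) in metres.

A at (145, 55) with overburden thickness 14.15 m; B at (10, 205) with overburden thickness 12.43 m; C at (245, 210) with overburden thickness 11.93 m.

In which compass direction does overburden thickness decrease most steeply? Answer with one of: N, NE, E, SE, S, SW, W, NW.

N

Three-point gradient (reference A): Δ to B = (-135, 150, -1.72), Δ to C = (100, 155, -2.22).
∂d/∂x = -0.001848, ∂d/∂y = -0.01313 (det = -35925).
Steepest decrease is along −∇f = (+0.001848 E, +0.01313 N) → north.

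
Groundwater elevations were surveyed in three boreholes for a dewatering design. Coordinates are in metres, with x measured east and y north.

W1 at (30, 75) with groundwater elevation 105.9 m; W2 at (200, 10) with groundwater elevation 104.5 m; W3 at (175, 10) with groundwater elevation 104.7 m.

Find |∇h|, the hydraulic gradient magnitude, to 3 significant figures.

0.00802

With h = a·x + b·y + c and W1 as origin, the differences give:
  170·a + (-65)·b = -1.4
  145·a + (-65)·b = -1.2
Eliminate b (×(-65) and ×(-65), subtract): -1625·a = 13.00 → a = ∂h/∂x = -0.008000
Back-substitute: b = ∂h/∂y = +0.0006154.
|∇h| = √(-0.008000² + 0.0006154²) = 0.008024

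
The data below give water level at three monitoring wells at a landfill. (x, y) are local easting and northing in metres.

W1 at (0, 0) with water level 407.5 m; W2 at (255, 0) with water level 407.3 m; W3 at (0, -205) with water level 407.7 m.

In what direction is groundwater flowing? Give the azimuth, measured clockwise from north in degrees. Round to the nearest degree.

039°

∂h/∂x = (407.3 − 407.5) / (255 − 0) = -0.0007843
∂h/∂y = (407.7 − 407.5) / (-205 − 0) = -0.0009756
Flow direction (−∇h) has components (+0.0007843 E, +0.0009756 N).
Azimuth = atan2(E, N) = atan2(+0.0007843, +0.0009756) = 38.8° ≈ 039°.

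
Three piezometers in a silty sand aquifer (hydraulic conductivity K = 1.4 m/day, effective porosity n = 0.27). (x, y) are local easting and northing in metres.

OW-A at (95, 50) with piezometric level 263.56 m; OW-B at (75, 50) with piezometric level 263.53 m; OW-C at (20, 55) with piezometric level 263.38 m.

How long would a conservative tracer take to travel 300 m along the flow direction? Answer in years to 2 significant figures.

12 years

Three-point gradient (reference OW-A): Δ to OW-B = (-20, 0, -0.03), Δ to OW-C = (-75, 5, -0.18).
∂h/∂x = +0.001500, ∂h/∂y = -0.01350 (det = -100).
|∇h| = √(0.001500² + -0.01350²) = 0.01358
Seepage velocity v = K·i/n = 1.4 × 0.01358 / 0.27 = 0.07041 m/day.
t = 300 / 0.07041 = 4261 days = 11.7 years.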